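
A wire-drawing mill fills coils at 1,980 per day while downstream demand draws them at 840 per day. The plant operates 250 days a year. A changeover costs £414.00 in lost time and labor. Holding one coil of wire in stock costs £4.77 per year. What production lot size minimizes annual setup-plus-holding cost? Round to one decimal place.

Q* ≈ 7,956.9 coils

Annual demand D = 840 × 250 = 210,000.
Production build-up factor (1 − d/p) = 1 − 840/1,980 = 0.5758.
Q* = √(2DS / (H(1 − d/p))) = √(2 × 210,000 × 414 / (4.77 × 0.5758)).
= √(173,880,000 / 2.7464) ≈ 7956.935.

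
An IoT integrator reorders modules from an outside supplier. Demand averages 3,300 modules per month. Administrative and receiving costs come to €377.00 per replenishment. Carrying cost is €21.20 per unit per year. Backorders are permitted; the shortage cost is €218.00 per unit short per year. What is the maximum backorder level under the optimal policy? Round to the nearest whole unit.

S* ≈ 110 modules

Annual demand D = 3,300 × 12 = 39,600.
With planned backorders, Q* = √(2DS/H) · √((H+B)/B).
√(2DS/H) = √(2 × 39,600 × 377 / 21.2) = 1186.767.
√((H+B)/B) = √((21.2+218)/218) = 1.0475.
Q* ≈ 1243.133.
S* = Q* · H/(H+B) = 1243.133 × 21.2/239.2 ≈ 110.177.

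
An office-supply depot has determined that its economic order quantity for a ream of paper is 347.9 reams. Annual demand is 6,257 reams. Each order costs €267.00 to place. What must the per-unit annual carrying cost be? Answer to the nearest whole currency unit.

H ≈ €28

The basic EOQ model gives Q* = √(2DS/H); rearrange for the unknown.
From Q* = √(2DS/H): H = 2DS / Q*² = 2 × 6,257 × 267 / 347.9² = 27.6057.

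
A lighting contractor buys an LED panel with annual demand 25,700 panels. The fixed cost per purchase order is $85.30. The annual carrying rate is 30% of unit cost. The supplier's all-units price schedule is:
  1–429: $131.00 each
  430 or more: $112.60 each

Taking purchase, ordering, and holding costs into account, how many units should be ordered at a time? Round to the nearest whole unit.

Holding cost per unit per year at price C is H = 0.30·C.
Evaluate total cost at each tier's feasible EOQ or, if the EOQ is below the tier, at the tier's minimum quantity.
EOQ at $131.00 = 334.0 (feasible in tier 1): TC = 25,700×$131.00 + (25,700/334.0)×85.3 + (334.0/2)×0.30×$131.00 = $3,379,826.60.
EOQ at $112.60 = 360.3 < 430, so use break Q=430: TC = 25,700×$112.60 + (25,700/430.0)×85.3 + (430.0/2)×0.30×$112.60 = $2,906,180.86.
Lowest total cost is $2,906,180.86 at Q = 430.0.

Q* ≈ 430 panels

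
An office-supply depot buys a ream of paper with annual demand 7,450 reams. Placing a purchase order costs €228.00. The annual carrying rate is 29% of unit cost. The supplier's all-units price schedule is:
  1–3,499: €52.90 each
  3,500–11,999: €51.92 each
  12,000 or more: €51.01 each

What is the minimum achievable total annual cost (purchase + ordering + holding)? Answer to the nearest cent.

TC* ≈ €401,324.17

Holding cost per unit per year at price C is H = 0.29·C.
For each price level, check whether its EOQ is feasible; otherwise the best quantity at that price is the breakpoint.
EOQ at €52.90 = 470.6 (feasible in tier 1): TC = 7,450×€52.90 + (7,450/470.6)×228 + (470.6/2)×0.29×€52.90 = €401,324.17.
EOQ at €51.92 = 475.0 < 3500, so use break Q=3500: TC = 7,450×€51.92 + (7,450/3500.0)×228 + (3500.0/2)×0.29×€51.92 = €413,638.71.
EOQ at €51.01 = 479.2 < 12000, so use break Q=12000: TC = 7,450×€51.01 + (7,450/12000.0)×228 + (12000.0/2)×0.29×€51.01 = €468,923.45.
Lowest total cost among the candidates is at Q = 470.6.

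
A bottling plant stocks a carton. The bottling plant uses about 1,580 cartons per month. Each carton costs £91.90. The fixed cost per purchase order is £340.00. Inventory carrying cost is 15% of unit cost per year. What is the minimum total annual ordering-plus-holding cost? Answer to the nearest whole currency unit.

TC* ≈ £13,331

Annual demand D = 1,580 × 12 = 18,960.
Holding cost H = 0.15 × £91.90 = £13.7850 per unit per year.
Q* = √(2DS/H) = √(2 × 18,960 × 340 / 13.785) ≈ 967.10.
At Q*, ordering cost (D/Q*)S equals holding cost (Q*/2)H, each = √(DSH/2).
Minimum total = √(2DSH) = √(2 × 18,960 × 340 × 13.785) ≈ 13331.438.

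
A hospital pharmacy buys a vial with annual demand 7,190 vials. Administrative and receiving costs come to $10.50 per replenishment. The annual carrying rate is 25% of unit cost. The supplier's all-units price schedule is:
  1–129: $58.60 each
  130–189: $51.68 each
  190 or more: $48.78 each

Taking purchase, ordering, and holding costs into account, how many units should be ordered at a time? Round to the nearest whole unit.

Holding cost per unit per year at price C is H = 0.25·C.
For each price level, check whether its EOQ is feasible; otherwise the best quantity at that price is the breakpoint.
EOQ at $58.60 = 101.5 (feasible in tier 1): TC = 7,190×$58.60 + (7,190/101.5)×10.5 + (101.5/2)×0.25×$58.60 = $422,821.28.
EOQ at $51.68 = 108.1 < 130, so use break Q=130: TC = 7,190×$51.68 + (7,190/130.0)×10.5 + (130.0/2)×0.25×$51.68 = $372,999.73.
EOQ at $48.78 = 111.3 < 190, so use break Q=190: TC = 7,190×$48.78 + (7,190/190.0)×10.5 + (190.0/2)×0.25×$48.78 = $352,284.07.
Lowest total cost is $352,284.07 at Q = 190.0.

Q* ≈ 190 vials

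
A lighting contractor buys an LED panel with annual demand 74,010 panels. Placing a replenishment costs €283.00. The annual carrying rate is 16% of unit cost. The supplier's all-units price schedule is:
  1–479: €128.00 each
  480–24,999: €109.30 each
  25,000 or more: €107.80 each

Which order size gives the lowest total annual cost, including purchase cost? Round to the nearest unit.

Q* ≈ 1,548 panels

Holding cost per unit per year at price C is H = 0.16·C.
Evaluate total cost at each tier's feasible EOQ or, if the EOQ is below the tier, at the tier's minimum quantity.
Tier 1 (€128.00): EOQ = 1430.2 exceeds tier's upper bound 479, so this tier is dominated.
EOQ at €109.30 = 1547.7 (feasible in tier 2): TC = 74,010×€109.30 + (74,010/1547.7)×283 + (1547.7/2)×0.16×€109.30 = €8,116,358.96.
EOQ at €107.80 = 1558.4 < 25000, so use break Q=25000: TC = 74,010×€107.80 + (74,010/25000.0)×283 + (25000.0/2)×0.16×€107.80 = €8,194,715.79.
Lowest total cost is €8,116,358.96 at Q = 1547.7.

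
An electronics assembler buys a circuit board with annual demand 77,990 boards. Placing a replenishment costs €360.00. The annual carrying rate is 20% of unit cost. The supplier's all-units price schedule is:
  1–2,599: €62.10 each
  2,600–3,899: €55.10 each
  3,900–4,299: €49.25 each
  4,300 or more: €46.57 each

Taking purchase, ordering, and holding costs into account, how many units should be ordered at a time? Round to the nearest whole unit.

Holding cost per unit per year at price C is H = 0.20·C.
For each price level, check whether its EOQ is feasible; otherwise the best quantity at that price is the breakpoint.
EOQ at €62.10 = 2126.3 (feasible in tier 1): TC = 77,990×€62.10 + (77,990/2126.3)×360 + (2126.3/2)×0.20×€62.10 = €4,869,587.67.
EOQ at €55.10 = 2257.3 < 2600, so use break Q=2600: TC = 77,990×€55.10 + (77,990/2600.0)×360 + (2600.0/2)×0.20×€55.10 = €4,322,373.62.
EOQ at €49.25 = 2387.6 < 3900, so use break Q=3900: TC = 77,990×€49.25 + (77,990/3900.0)×360 + (3900.0/2)×0.20×€49.25 = €3,867,414.08.
EOQ at €46.57 = 2455.4 < 4300, so use break Q=4300: TC = 77,990×€46.57 + (77,990/4300.0)×360 + (4300.0/2)×0.20×€46.57 = €3,658,548.80.
Lowest total cost is €3,658,548.80 at Q = 4300.0.

Q* ≈ 4,300 boards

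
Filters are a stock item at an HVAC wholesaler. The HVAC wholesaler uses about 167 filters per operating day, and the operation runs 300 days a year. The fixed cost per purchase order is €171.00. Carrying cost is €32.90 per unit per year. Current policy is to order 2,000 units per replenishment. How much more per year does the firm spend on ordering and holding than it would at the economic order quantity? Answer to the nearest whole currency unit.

Annual demand D = 167 × 300 = 50,100.
EOQ = √(2DS/H) = √(2 × 50,100 × 171 / 32.9) ≈ 721.66.
Cost at Q* = (D/Q*)S + (Q*/2)H = √(2DSH) ≈ €23,742.69.
Cost at Q = 2,000: (50,100/2,000)×171 + (2,000/2)×32.9 = €4,283.55 + €32,900.00 = €37,183.55.
Excess = €37,183.55 − €23,742.69 = €13,440.86.

Extra cost ≈ €13,441 per year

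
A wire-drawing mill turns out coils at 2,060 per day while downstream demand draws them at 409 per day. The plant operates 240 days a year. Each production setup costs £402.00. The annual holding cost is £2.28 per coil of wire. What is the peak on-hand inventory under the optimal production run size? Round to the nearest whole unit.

I_max ≈ 5,267 coils

Annual demand D = 409 × 240 = 98,160.
Production build-up factor (1 − d/p) = 1 − 409/2,060 = 0.8015.
Q* = √(2DS / (H(1 − d/p))) = √(2 × 98,160 × 402 / (2.28 × 0.8015)).
= √(78,920,640 / 1.8273) ≈ 6571.855.
Maximum inventory = Q*(1 − d/p) = 6571.855 × 0.8015 ≈ 5267.054.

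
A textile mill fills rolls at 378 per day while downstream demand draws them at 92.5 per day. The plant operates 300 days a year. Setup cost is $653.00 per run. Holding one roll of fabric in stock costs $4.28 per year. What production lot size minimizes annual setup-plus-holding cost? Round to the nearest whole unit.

Annual demand D = 92.5 × 300 = 27,750.
Production build-up factor (1 − d/p) = 1 − 92.5/378 = 0.7553.
Q* = √(2DS / (H(1 − d/p))) = √(2 × 27,750 × 653 / (4.28 × 0.7553)).
= √(36,241,500 / 3.2326) ≈ 3348.298.

Q* ≈ 3,348 rolls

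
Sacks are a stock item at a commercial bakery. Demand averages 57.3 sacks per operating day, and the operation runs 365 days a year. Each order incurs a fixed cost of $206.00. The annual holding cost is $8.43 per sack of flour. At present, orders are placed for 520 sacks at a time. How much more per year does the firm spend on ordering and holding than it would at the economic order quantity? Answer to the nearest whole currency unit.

Extra cost ≈ $1,954 per year

Annual demand D = 57.3 × 365 = 20,914.5.
EOQ = √(2DS/H) = √(2 × 20,914.5 × 206 / 8.43) ≈ 1011.02.
Cost at Q* = (D/Q*)S + (Q*/2)H = √(2DSH) ≈ $8,522.88.
Cost at Q = 520: (20,914.5/520)×206 + (520/2)×8.43 = $8,285.36 + $2,191.80 = $10,477.16.
Excess = $10,477.16 − $8,522.88 = $1,954.28.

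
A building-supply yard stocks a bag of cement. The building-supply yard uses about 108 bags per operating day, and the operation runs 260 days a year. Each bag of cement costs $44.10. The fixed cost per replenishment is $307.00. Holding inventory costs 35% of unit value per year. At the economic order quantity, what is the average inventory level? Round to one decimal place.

Annual demand D = 108 × 260 = 28,080.
Holding cost H = 0.35 × $44.10 = $15.4350 per unit per year.
The optimal lot size = √(2DS/H) = √(2 × 28,080 × 307 / 15.435) ≈ 1056.89.
Average inventory = Q*/2 ≈ 1056.89 / 2 = 528.445.

Average inventory ≈ 528.4 bags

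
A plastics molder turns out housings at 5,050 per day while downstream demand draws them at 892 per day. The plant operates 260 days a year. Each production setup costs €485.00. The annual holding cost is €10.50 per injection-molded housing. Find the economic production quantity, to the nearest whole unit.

Annual demand D = 892 × 260 = 231,920.
Production build-up factor (1 − d/p) = 1 − 892/5,050 = 0.8234.
Q* = √(2DS / (H(1 − d/p))) = √(2 × 231,920 × 485 / (10.5 × 0.8234)).
= √(224,962,400 / 8.6453) ≈ 5101.099.

Q* ≈ 5,101 housings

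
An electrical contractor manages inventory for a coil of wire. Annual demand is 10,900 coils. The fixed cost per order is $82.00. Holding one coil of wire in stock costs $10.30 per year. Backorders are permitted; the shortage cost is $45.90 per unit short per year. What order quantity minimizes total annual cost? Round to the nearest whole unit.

With planned backorders, Q* = √(2DS/H) · √((H+B)/B).
√(2DS/H) = √(2 × 10,900 × 82 / 10.3) = 416.597.
√((H+B)/B) = √((10.3+45.9)/45.9) = 1.1065.
Q* ≈ 460.976.

Q* ≈ 461 coils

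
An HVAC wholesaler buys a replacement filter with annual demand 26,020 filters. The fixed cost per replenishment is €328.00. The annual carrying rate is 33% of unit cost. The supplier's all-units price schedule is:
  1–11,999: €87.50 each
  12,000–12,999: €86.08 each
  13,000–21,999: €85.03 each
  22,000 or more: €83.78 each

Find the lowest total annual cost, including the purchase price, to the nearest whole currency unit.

Holding cost per unit per year at price C is H = 0.33·C.
Evaluate total cost at each tier's feasible EOQ or, if the EOQ is below the tier, at the tier's minimum quantity.
EOQ at €87.50 = 768.9 (feasible in tier 1): TC = 26,020×€87.50 + (26,020/768.9)×328 + (768.9/2)×0.33×€87.50 = €2,298,950.69.
EOQ at €86.08 = 775.2 < 12000, so use break Q=12000: TC = 26,020×€86.08 + (26,020/12000.0)×328 + (12000.0/2)×0.33×€86.08 = €2,410,951.21.
EOQ at €85.03 = 779.9 < 13000, so use break Q=13000: TC = 26,020×€85.03 + (26,020/13000.0)×328 + (13000.0/2)×0.33×€85.03 = €2,395,526.45.
EOQ at €83.78 = 785.7 < 22000, so use break Q=22000: TC = 26,020×€83.78 + (26,020/22000.0)×328 + (22000.0/2)×0.33×€83.78 = €2,484,464.93.
Lowest total cost among the candidates is at Q = 768.9.

TC* ≈ €2,298,951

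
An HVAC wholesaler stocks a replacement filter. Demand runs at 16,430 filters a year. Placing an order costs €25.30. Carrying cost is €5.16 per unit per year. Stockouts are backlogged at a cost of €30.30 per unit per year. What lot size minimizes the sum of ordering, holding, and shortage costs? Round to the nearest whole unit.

With planned backorders, Q* = √(2DS/H) · √((H+B)/B).
√(2DS/H) = √(2 × 16,430 × 25.3 / 5.16) = 401.392.
√((H+B)/B) = √((5.16+30.3)/30.3) = 1.0818.
Q* ≈ 434.227.

Q* ≈ 434 filters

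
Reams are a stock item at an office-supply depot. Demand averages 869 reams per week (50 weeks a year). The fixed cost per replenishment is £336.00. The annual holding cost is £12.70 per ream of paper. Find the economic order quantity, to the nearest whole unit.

Q* ≈ 1,516 reams

Annual demand D = 869 × 50 = 43,450.
EOQ = √(2DS / H) = √(2 × 43,450 × 336 / 12.7).
= √(29,198,400 / 12.7) = √2,299,086.6142 ≈ 1516.274.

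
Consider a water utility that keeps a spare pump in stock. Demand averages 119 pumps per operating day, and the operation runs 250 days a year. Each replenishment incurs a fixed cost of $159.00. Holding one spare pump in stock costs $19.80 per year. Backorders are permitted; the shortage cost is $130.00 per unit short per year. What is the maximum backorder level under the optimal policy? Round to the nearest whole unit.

S* ≈ 98 pumps

Annual demand D = 119 × 250 = 29,750.
With planned backorders, Q* = √(2DS/H) · √((H+B)/B).
√(2DS/H) = √(2 × 29,750 × 159 / 19.8) = 691.233.
√((H+B)/B) = √((19.8+130)/130) = 1.0735.
Q* ≈ 742.008.
S* = Q* · H/(H+B) = 742.008 × 19.8/149.8 ≈ 98.076.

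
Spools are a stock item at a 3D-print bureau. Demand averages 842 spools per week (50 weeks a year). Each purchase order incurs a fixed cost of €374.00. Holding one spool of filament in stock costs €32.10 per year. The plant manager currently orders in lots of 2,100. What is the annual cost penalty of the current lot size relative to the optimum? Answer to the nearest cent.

Extra cost ≈ €9,408.87 per year

Annual demand D = 842 × 50 = 42,100.
EOQ = √(2DS/H) = √(2 × 42,100 × 374 / 32.1) ≈ 990.47.
Cost at Q* = (D/Q*)S + (Q*/2)H = √(2DSH) ≈ €31,793.94.
Cost at Q = 2,100: (42,100/2,100)×374 + (2,100/2)×32.1 = €7,497.81 + €33,705.00 = €41,202.81.
Excess = €41,202.81 − €31,793.94 = €9,408.87.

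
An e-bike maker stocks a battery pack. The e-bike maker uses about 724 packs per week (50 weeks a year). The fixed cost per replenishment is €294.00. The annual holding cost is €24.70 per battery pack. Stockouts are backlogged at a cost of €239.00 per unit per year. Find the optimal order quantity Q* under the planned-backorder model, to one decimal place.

Annual demand D = 724 × 50 = 36,200.
With planned backorders, Q* = √(2DS/H) · √((H+B)/B).
√(2DS/H) = √(2 × 36,200 × 294 / 24.7) = 928.313.
√((H+B)/B) = √((24.7+239)/239) = 1.0504.
Q* ≈ 975.103.

Q* ≈ 975.1 packs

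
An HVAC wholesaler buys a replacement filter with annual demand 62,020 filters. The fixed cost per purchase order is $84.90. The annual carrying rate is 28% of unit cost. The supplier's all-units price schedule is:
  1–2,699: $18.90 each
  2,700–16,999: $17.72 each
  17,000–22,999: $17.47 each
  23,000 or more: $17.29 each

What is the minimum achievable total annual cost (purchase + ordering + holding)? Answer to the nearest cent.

TC* ≈ $1,107,642.74

Holding cost per unit per year at price C is H = 0.28·C.
For each price level, check whether its EOQ is feasible; otherwise the best quantity at that price is the breakpoint.
EOQ at $18.90 = 1410.7 (feasible in tier 1): TC = 62,020×$18.90 + (62,020/1410.7)×84.9 + (1410.7/2)×0.28×$18.90 = $1,179,643.25.
EOQ at $17.72 = 1456.9 < 2700, so use break Q=2700: TC = 62,020×$17.72 + (62,020/2700.0)×84.9 + (2700.0/2)×0.28×$17.72 = $1,107,642.74.
EOQ at $17.47 = 1467.3 < 17000, so use break Q=17000: TC = 62,020×$17.47 + (62,020/17000.0)×84.9 + (17000.0/2)×0.28×$17.47 = $1,125,377.74.
EOQ at $17.29 = 1474.9 < 23000, so use break Q=23000: TC = 62,020×$17.29 + (62,020/23000.0)×84.9 + (23000.0/2)×0.28×$17.29 = $1,128,228.53.
Lowest total cost among the candidates is at Q = 2700.0.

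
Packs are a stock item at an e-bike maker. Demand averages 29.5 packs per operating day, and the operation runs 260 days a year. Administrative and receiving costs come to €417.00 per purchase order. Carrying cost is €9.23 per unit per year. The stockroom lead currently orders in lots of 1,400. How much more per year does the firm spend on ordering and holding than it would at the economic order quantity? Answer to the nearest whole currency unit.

Annual demand D = 29.5 × 260 = 7,670.
EOQ = √(2DS/H) = √(2 × 7,670 × 417 / 9.23) ≈ 832.49.
Cost at Q* = (D/Q*)S + (Q*/2)H = √(2DSH) ≈ €7,683.90.
Cost at Q = 1,400: (7,670/1,400)×417 + (1,400/2)×9.23 = €2,284.56 + €6,461.00 = €8,745.56.
Excess = €8,745.56 − €7,683.90 = €1,061.67.

Extra cost ≈ €1,062 per year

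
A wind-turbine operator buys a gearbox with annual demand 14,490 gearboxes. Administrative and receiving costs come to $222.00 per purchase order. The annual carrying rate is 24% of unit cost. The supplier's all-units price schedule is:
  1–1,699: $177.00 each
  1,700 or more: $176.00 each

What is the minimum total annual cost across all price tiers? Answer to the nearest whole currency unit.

TC* ≈ $2,581,262

Holding cost per unit per year at price C is H = 0.24·C.
For each price level, check whether its EOQ is feasible; otherwise the best quantity at that price is the breakpoint.
EOQ at $177.00 = 389.2 (feasible in tier 1): TC = 14,490×$177.00 + (14,490/389.2)×222 + (389.2/2)×0.24×$177.00 = $2,581,261.72.
EOQ at $176.00 = 390.3 < 1700, so use break Q=1700: TC = 14,490×$176.00 + (14,490/1700.0)×222 + (1700.0/2)×0.24×$176.00 = $2,588,036.22.
Lowest total cost among the candidates is at Q = 389.2.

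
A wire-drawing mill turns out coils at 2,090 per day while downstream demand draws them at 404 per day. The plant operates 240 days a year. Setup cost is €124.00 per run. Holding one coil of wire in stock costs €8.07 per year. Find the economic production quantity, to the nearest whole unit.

Annual demand D = 404 × 240 = 96,960.
Production build-up factor (1 − d/p) = 1 − 404/2,090 = 0.8067.
Q* = √(2DS / (H(1 − d/p))) = √(2 × 96,960 × 124 / (8.07 × 0.8067)).
= √(24,046,080 / 6.5101) ≈ 1921.895.

Q* ≈ 1,922 coils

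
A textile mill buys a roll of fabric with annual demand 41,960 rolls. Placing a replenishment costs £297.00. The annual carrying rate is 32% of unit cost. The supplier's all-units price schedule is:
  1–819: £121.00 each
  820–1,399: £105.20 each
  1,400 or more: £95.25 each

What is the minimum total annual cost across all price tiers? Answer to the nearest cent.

Holding cost per unit per year at price C is H = 0.32·C.
For each price level, check whether its EOQ is feasible; otherwise the best quantity at that price is the breakpoint.
EOQ at £121.00 = 802.3 (feasible in tier 1): TC = 41,960×£121.00 + (41,960/802.3)×297 + (802.3/2)×0.32×£121.00 = £5,108,225.52.
EOQ at £105.20 = 860.5 (feasible in tier 2): TC = 41,960×£105.20 + (41,960/860.5)×297 + (860.5/2)×0.32×£105.20 = £4,443,158.35.
EOQ at £95.25 = 904.3 < 1400, so use break Q=1400: TC = 41,960×£95.25 + (41,960/1400.0)×297 + (1400.0/2)×0.32×£95.25 = £4,026,927.51.
Lowest total cost among the candidates is at Q = 1400.0.

TC* ≈ £4,026,927.51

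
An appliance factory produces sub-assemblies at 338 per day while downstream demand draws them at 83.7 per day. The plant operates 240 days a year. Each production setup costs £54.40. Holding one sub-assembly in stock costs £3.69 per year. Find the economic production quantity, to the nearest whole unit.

Annual demand D = 83.7 × 240 = 20,088.
Production build-up factor (1 − d/p) = 1 − 83.7/338 = 0.7524.
Q* = √(2DS / (H(1 − d/p))) = √(2 × 20,088 × 54.4 / (3.69 × 0.7524)).
= √(2,185,574.4 / 2.7762) ≈ 887.268.

Q* ≈ 887 sub-assemblies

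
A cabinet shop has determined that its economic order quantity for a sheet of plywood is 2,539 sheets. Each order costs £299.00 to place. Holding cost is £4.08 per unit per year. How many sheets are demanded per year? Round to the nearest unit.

Invert the EOQ relation Q*² = 2DS/H.
From Q* = √(2DS/H): D = Q*²H / (2S) = 2,539² × 4.08 / (2 × 299) = 43982.953.

D ≈ 43,983 sheets per year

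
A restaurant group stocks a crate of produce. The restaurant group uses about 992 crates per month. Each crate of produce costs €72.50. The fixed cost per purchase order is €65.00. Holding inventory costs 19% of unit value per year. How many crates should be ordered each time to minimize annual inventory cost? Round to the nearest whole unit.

Annual demand D = 992 × 12 = 11,904.
Holding cost H = 0.19 × €72.50 = €13.7750 per unit per year.
EOQ = √(2DS / H) = √(2 × 11,904 × 65 / 13.775).
= √(1,547,520 / 13.775) = √112,342.6497 ≈ 335.176.

Q* ≈ 335 crates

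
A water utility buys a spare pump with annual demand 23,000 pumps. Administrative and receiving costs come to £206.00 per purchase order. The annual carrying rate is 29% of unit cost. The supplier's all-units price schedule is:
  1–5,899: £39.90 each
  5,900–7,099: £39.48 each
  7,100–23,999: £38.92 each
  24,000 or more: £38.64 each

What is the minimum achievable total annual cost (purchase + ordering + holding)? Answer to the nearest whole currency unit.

Holding cost per unit per year at price C is H = 0.29·C.
Candidates are each tier's EOQ (if it falls in that tier) and each price-break quantity.
EOQ at £39.90 = 905.0 (feasible in tier 1): TC = 23,000×£39.90 + (23,000/905.0)×206 + (905.0/2)×0.29×£39.90 = £928,171.24.
EOQ at £39.48 = 909.8 < 5900, so use break Q=5900: TC = 23,000×£39.48 + (23,000/5900.0)×206 + (5900.0/2)×0.29×£39.48 = £942,618.19.
EOQ at £38.92 = 916.3 < 7100, so use break Q=7100: TC = 23,000×£38.92 + (23,000/7100.0)×206 + (7100.0/2)×0.29×£38.92 = £935,895.46.
EOQ at £38.64 = 919.6 < 24000, so use break Q=24000: TC = 23,000×£38.64 + (23,000/24000.0)×206 + (24000.0/2)×0.29×£38.64 = £1,023,384.62.
Lowest total cost among the candidates is at Q = 905.0.

TC* ≈ £928,171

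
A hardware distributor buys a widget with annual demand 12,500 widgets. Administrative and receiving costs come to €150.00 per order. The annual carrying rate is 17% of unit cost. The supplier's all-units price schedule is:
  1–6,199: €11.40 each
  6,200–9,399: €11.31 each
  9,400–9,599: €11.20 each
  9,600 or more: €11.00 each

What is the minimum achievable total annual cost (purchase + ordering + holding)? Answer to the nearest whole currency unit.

Holding cost per unit per year at price C is H = 0.17·C.
Candidates are each tier's EOQ (if it falls in that tier) and each price-break quantity.
EOQ at €11.40 = 1391.0 (feasible in tier 1): TC = 12,500×€11.40 + (12,500/1391.0)×150 + (1391.0/2)×0.17×€11.40 = €145,195.83.
EOQ at €11.31 = 1396.6 < 6200, so use break Q=6200: TC = 12,500×€11.31 + (12,500/6200.0)×150 + (6200.0/2)×0.17×€11.31 = €147,637.79.
EOQ at €11.20 = 1403.4 < 9400, so use break Q=9400: TC = 12,500×€11.20 + (12,500/9400.0)×150 + (9400.0/2)×0.17×€11.20 = €149,148.27.
EOQ at €11.00 = 1416.1 < 9600, so use break Q=9600: TC = 12,500×€11.00 + (12,500/9600.0)×150 + (9600.0/2)×0.17×€11.00 = €146,671.31.
Lowest total cost among the candidates is at Q = 1391.0.

TC* ≈ €145,196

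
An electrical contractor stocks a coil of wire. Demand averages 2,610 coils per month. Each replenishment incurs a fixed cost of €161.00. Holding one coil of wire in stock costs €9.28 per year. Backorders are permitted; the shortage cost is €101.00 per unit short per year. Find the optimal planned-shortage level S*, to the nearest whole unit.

S* ≈ 92 coils

Annual demand D = 2,610 × 12 = 31,320.
With planned backorders, Q* = √(2DS/H) · √((H+B)/B).
√(2DS/H) = √(2 × 31,320 × 161 / 9.28) = 1042.473.
√((H+B)/B) = √((9.28+101)/101) = 1.0449.
Q* ≈ 1089.313.
S* = Q* · H/(H+B) = 1089.313 × 9.28/110.28 ≈ 91.665.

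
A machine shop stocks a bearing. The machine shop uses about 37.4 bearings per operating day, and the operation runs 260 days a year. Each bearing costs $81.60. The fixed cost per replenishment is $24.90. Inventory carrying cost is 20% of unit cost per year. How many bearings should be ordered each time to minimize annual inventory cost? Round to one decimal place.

Q* ≈ 172.3 bearings

Annual demand D = 37.4 × 260 = 9,724.
Holding cost H = 0.20 × $81.60 = $16.3200 per unit per year.
EOQ = √(2DS / H) = √(2 × 9,724 × 24.9 / 16.32).
= √(484,255.2 / 16.32) = √29,672.5 ≈ 172.257.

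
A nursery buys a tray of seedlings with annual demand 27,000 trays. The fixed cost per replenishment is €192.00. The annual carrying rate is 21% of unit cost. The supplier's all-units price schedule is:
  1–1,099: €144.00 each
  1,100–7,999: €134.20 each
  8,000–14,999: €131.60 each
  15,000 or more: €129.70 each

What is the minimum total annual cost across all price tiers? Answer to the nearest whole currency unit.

Holding cost per unit per year at price C is H = 0.21·C.
Evaluate total cost at each tier's feasible EOQ or, if the EOQ is below the tier, at the tier's minimum quantity.
EOQ at €144.00 = 585.5 (feasible in tier 1): TC = 27,000×€144.00 + (27,000/585.5)×192 + (585.5/2)×0.21×€144.00 = €3,905,706.73.
EOQ at €134.20 = 606.5 < 1100, so use break Q=1100: TC = 27,000×€134.20 + (27,000/1100.0)×192 + (1100.0/2)×0.21×€134.20 = €3,643,612.83.
EOQ at €131.60 = 612.5 < 8000, so use break Q=8000: TC = 27,000×€131.60 + (27,000/8000.0)×192 + (8000.0/2)×0.21×€131.60 = €3,664,392.00.
EOQ at €129.70 = 617.0 < 15000, so use break Q=15000: TC = 27,000×€129.70 + (27,000/15000.0)×192 + (15000.0/2)×0.21×€129.70 = €3,706,523.10.
Lowest total cost among the candidates is at Q = 1100.0.

TC* ≈ €3,643,613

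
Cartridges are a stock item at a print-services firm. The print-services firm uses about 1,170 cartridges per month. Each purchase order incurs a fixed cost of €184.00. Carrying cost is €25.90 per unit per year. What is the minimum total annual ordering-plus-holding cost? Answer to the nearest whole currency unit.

Annual demand D = 1,170 × 12 = 14,040.
Q* = √(2DS/H) = √(2 × 14,040 × 184 / 25.9) ≈ 446.64.
At the optimum the two cost components are equal, so total cost = 2·(Q*/2)H = Q*·H.
Minimum total = √(2DSH) = √(2 × 14,040 × 184 × 25.9) ≈ 11567.975.

TC* ≈ €11,568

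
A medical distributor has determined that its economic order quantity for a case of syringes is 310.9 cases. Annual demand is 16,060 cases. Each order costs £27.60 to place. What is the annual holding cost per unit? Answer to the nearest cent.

The basic EOQ model gives Q* = √(2DS/H); rearrange for the unknown.
From Q* = √(2DS/H): H = 2DS / Q*² = 2 × 16,060 × 27.6 / 310.9² = 9.1716.

H ≈ £9.17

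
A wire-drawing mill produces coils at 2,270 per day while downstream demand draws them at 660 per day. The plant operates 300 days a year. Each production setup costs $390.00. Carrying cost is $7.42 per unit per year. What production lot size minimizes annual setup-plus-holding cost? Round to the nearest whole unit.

Annual demand D = 660 × 300 = 198,000.
Production build-up factor (1 − d/p) = 1 − 660/2,270 = 0.7093.
Q* = √(2DS / (H(1 − d/p))) = √(2 × 198,000 × 390 / (7.42 × 0.7093)).
= √(154,440,000 / 5.2626) ≈ 5417.238.

Q* ≈ 5,417 coils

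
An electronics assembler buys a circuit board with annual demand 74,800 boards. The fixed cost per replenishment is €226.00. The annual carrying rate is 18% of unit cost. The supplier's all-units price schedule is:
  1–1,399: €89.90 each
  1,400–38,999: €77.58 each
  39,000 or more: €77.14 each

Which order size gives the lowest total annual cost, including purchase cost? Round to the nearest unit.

Holding cost per unit per year at price C is H = 0.18·C.
Candidates are each tier's EOQ (if it falls in that tier) and each price-break quantity.
Tier 1 (€89.90): EOQ = 1445.5 exceeds tier's upper bound 1399, so this tier is dominated.
EOQ at €77.58 = 1556.0 (feasible in tier 2): TC = 74,800×€77.58 + (74,800/1556.0)×226 + (1556.0/2)×0.18×€77.58 = €5,824,712.57.
EOQ at €77.14 = 1560.4 < 39000, so use break Q=39000: TC = 74,800×€77.14 + (74,800/39000.0)×226 + (39000.0/2)×0.18×€77.14 = €6,041,266.86.
Lowest total cost is €5,824,712.57 at Q = 1556.0.

Q* ≈ 1,556 boards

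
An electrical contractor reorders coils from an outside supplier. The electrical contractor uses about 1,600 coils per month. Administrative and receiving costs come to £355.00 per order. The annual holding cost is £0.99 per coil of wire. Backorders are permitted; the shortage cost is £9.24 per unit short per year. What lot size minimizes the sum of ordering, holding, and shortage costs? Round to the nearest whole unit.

Q* ≈ 3,904 coils

Annual demand D = 1,600 × 12 = 19,200.
With planned backorders, Q* = √(2DS/H) · √((H+B)/B).
√(2DS/H) = √(2 × 19,200 × 355 / 0.99) = 3710.754.
√((H+B)/B) = √((0.99+9.24)/9.24) = 1.0522.
Q* ≈ 3904.487.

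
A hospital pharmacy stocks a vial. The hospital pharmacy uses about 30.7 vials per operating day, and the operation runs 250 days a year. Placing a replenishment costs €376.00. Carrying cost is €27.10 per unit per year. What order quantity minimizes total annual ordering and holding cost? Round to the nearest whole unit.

Q* ≈ 461 vials

Annual demand D = 30.7 × 250 = 7,675.
EOQ = √(2DS / H) = √(2 × 7,675 × 376 / 27.1).
= √(5,771,600 / 27.1) = √212,974.1697 ≈ 461.491.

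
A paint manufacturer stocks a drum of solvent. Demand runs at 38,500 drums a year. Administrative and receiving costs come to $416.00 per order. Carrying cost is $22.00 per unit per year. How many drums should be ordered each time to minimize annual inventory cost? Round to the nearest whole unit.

Q* ≈ 1,207 drums

EOQ = √(2DS / H) = √(2 × 38,500 × 416 / 22).
= √(32,032,000 / 22) = √1,456,000 ≈ 1206.648.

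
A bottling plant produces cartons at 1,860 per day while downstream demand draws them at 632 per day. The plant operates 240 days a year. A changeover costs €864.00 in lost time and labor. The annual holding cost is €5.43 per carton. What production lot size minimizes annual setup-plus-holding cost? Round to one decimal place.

Annual demand D = 632 × 240 = 151,680.
Production build-up factor (1 − d/p) = 1 − 632/1,860 = 0.6602.
Q* = √(2DS / (H(1 − d/p))) = √(2 × 151,680 × 864 / (5.43 × 0.6602)).
= √(262,103,040 / 3.585) ≈ 8550.537.

Q* ≈ 8,550.5 cartons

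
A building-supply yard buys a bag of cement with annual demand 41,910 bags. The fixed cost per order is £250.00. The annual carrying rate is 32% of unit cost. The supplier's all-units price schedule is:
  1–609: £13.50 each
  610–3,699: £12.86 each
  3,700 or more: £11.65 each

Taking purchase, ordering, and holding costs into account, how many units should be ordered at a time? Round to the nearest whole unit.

Q* ≈ 3,700 bags

Holding cost per unit per year at price C is H = 0.32·C.
Candidates are each tier's EOQ (if it falls in that tier) and each price-break quantity.
Tier 1 (£13.50): EOQ = 2202.4 exceeds tier's upper bound 609, so this tier is dominated.
EOQ at £12.86 = 2256.6 (feasible in tier 2): TC = 41,910×£12.86 + (41,910/2256.6)×250 + (2256.6/2)×0.32×£12.86 = £548,248.83.
EOQ at £11.65 = 2370.9 < 3700, so use break Q=3700: TC = 41,910×£11.65 + (41,910/3700.0)×250 + (3700.0/2)×0.32×£11.65 = £497,980.06.
Lowest total cost is £497,980.06 at Q = 3700.0.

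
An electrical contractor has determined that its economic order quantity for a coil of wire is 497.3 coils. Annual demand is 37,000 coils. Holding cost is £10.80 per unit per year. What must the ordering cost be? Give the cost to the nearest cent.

Squaring Q* = √(2DS/H) gives Q*² = 2DS/H.
From Q* = √(2DS/H): S = Q*²H / (2D) = 497.3² × 10.8 / (2 × 37,000) = 36.0935.

S ≈ £36.09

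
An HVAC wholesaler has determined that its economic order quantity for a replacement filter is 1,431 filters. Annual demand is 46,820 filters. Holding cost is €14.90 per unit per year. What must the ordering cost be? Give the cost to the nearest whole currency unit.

S ≈ €326

Invert the EOQ relation Q*² = 2DS/H.
From Q* = √(2DS/H): S = Q*²H / (2D) = 1,431² × 14.9 / (2 × 46,820) = 325.8398.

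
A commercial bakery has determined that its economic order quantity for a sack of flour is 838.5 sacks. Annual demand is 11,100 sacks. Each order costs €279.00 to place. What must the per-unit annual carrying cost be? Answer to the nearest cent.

H ≈ €8.81

Squaring Q* = √(2DS/H) gives Q*² = 2DS/H.
From Q* = √(2DS/H): H = 2DS / Q*² = 2 × 11,100 × 279 / 838.5² = 8.8095.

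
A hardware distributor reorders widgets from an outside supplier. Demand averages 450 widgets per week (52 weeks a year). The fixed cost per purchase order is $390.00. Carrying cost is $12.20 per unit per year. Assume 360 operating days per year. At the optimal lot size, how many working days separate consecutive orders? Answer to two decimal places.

T ≈ 18.82 days

Annual demand D = 450 × 52 = 23,400.
Q* = √(2DS/H) = √(2 × 23,400 × 390 / 12.2) ≈ 1223.14.
Cycle time = Q*/D × 360 = 1223.14 / 23,400 × 360 ≈ 18.818 days.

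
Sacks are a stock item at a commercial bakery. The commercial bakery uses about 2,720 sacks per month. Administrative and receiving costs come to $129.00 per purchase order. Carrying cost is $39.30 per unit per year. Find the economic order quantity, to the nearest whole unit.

Annual demand D = 2,720 × 12 = 32,640.
EOQ = √(2DS / H) = √(2 × 32,640 × 129 / 39.3).
= √(8,421,120 / 39.3) = √214,277.8626 ≈ 462.902.

Q* ≈ 463 sacks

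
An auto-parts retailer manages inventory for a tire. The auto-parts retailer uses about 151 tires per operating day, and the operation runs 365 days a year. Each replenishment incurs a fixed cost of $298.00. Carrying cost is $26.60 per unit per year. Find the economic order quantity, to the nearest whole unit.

Annual demand D = 151 × 365 = 55,115.
EOQ = √(2DS / H) = √(2 × 55,115 × 298 / 26.6).
= √(32,848,540 / 26.6) = √1,234,907.5188 ≈ 1111.264.

Q* ≈ 1,111 tires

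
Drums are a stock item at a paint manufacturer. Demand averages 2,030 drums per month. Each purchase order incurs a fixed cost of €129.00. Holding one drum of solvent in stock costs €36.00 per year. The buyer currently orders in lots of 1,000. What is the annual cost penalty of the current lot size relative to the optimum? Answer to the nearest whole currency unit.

Extra cost ≈ €6,101 per year

Annual demand D = 2,030 × 12 = 24,360.
EOQ = √(2DS/H) = √(2 × 24,360 × 129 / 36) ≈ 417.83.
Cost at Q* = (D/Q*)S + (Q*/2)H = √(2DSH) ≈ €15,041.80.
Cost at Q = 1,000: (24,360/1,000)×129 + (1,000/2)×36 = €3,142.44 + €18,000.00 = €21,142.44.
Excess = €21,142.44 − €15,041.80 = €6,100.64.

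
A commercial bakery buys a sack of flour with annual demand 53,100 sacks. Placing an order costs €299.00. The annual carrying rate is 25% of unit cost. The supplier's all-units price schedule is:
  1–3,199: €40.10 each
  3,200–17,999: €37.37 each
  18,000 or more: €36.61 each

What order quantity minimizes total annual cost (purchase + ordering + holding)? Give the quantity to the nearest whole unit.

Holding cost per unit per year at price C is H = 0.25·C.
Evaluate total cost at each tier's feasible EOQ or, if the EOQ is below the tier, at the tier's minimum quantity.
EOQ at €40.10 = 1779.7 (feasible in tier 1): TC = 53,100×€40.10 + (53,100/1779.7)×299 + (1779.7/2)×0.25×€40.10 = €2,147,151.86.
EOQ at €37.37 = 1843.6 < 3200, so use break Q=3200: TC = 53,100×€37.37 + (53,100/3200.0)×299 + (3200.0/2)×0.25×€37.37 = €2,004,256.53.
EOQ at €36.61 = 1862.6 < 18000, so use break Q=18000: TC = 53,100×€36.61 + (53,100/18000.0)×299 + (18000.0/2)×0.25×€36.61 = €2,027,245.55.
Lowest total cost is €2,004,256.53 at Q = 3200.0.

Q* ≈ 3,200 sacks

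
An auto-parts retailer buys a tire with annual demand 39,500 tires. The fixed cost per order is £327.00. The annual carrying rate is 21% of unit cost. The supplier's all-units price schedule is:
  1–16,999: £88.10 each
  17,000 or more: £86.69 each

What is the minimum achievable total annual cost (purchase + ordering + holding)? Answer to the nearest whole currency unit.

Holding cost per unit per year at price C is H = 0.21·C.
Evaluate total cost at each tier's feasible EOQ or, if the EOQ is below the tier, at the tier's minimum quantity.
EOQ at £88.10 = 1181.7 (feasible in tier 1): TC = 39,500×£88.10 + (39,500/1181.7)×327 + (1181.7/2)×0.21×£88.10 = £3,501,811.76.
EOQ at £86.69 = 1191.2 < 17000, so use break Q=17000: TC = 39,500×£86.69 + (39,500/17000.0)×327 + (17000.0/2)×0.21×£86.69 = £3,579,756.44.
Lowest total cost among the candidates is at Q = 1181.7.

TC* ≈ £3,501,812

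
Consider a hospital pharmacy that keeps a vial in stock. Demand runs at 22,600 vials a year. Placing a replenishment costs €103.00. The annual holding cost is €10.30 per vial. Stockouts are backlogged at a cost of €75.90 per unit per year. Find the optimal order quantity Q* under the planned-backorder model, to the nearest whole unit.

With planned backorders, Q* = √(2DS/H) · √((H+B)/B).
√(2DS/H) = √(2 × 22,600 × 103 / 10.3) = 672.309.
√((H+B)/B) = √((10.3+75.9)/75.9) = 1.0657.
Q* ≈ 716.477.

Q* ≈ 716 vials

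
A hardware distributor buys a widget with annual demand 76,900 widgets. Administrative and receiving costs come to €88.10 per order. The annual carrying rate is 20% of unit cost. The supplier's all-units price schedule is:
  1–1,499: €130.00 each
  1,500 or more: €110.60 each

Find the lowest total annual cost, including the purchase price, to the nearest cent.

TC* ≈ €8,526,246.59

Holding cost per unit per year at price C is H = 0.20·C.
Evaluate total cost at each tier's feasible EOQ or, if the EOQ is below the tier, at the tier's minimum quantity.
EOQ at €130.00 = 721.9 (feasible in tier 1): TC = 76,900×€130.00 + (76,900/721.9)×88.1 + (721.9/2)×0.20×€130.00 = €10,015,769.50.
EOQ at €110.60 = 782.7 < 1500, so use break Q=1500: TC = 76,900×€110.60 + (76,900/1500.0)×88.1 + (1500.0/2)×0.20×€110.60 = €8,526,246.59.
Lowest total cost among the candidates is at Q = 1500.0.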